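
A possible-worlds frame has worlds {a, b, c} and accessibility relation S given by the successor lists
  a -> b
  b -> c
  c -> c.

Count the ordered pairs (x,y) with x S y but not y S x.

Enumerating: (a,b), (b,c).

2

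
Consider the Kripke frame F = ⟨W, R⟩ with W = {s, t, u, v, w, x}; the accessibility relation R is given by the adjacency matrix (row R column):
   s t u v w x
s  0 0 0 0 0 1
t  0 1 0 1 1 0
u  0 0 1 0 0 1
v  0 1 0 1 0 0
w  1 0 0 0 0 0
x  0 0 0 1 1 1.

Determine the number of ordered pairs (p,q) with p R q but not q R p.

Enumerating: (s,x), (t,w), (u,x), (w,s), (x,v), (x,w).

6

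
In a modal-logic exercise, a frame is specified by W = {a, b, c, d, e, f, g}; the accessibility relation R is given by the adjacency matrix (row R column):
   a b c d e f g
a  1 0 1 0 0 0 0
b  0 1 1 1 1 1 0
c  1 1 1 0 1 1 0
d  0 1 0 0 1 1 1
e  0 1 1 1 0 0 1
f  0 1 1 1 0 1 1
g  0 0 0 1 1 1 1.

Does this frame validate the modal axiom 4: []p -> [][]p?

Axiom 4 corresponds to the accessibility relation being transitive.
Transitive: no — a R c and c R b, but not a R b.

No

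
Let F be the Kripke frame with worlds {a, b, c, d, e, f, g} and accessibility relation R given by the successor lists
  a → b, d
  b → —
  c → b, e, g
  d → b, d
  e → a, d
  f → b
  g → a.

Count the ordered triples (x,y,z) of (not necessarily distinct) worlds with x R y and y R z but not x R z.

Enumerating: (c,e,a), (c,e,d), (c,g,a), (e,a,b), (e,d,b), (g,a,b), (g,a,d).

7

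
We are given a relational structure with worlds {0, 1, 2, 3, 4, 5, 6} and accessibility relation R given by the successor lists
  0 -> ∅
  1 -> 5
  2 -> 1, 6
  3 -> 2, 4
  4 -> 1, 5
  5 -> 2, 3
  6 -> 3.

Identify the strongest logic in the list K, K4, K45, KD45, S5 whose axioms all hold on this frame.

Transitive (axiom 4): no — 1 R 5 and 5 R 2, but not 1 R 2.
Euclidean (axiom 5): no — 2 R 1 and 2 R 6, but not 1 R 6.
Serial (axiom D): no — 0 has no R-successor.
Reflexive (axiom T): no — 0 is not related to itself.
So F validates K; K4 would additionally require R to be transitive. The strongest is K.

K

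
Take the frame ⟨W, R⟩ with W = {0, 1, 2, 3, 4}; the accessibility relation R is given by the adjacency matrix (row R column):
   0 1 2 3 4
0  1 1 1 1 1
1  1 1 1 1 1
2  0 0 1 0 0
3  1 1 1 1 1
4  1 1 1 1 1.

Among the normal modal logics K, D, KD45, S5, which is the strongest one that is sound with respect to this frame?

D

Serial (axiom D): yes — every world has a successor (e.g. 0 R 0).
Euclidean (axiom 5): no — 0 R 2 and 0 R 1, but not 2 R 1.
Transitive (axiom 4): yes — every two-step R-path is closed by a direct edge.
Reflexive (axiom T): yes — every world is R-related to itself.
So F validates K, D; KD45 would additionally require R to be Euclidean. The strongest is D.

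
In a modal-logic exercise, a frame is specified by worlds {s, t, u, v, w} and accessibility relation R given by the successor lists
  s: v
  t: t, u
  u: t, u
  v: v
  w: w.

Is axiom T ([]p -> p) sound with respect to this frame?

No

Axiom T corresponds to the accessibility relation being reflexive.
Reflexive: no — s is not related to itself.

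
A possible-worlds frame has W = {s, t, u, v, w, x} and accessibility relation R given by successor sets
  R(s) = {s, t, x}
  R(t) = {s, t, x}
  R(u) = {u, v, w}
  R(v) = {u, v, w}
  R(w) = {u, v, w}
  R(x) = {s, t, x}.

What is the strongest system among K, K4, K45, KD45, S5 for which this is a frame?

S5

Transitive (axiom 4): yes — every two-step R-path is closed by a direct edge.
Euclidean (axiom 5): yes — any two successors of a common world are R-related.
Serial (axiom D): yes — every world has a successor (e.g. s R s).
Reflexive (axiom T): yes — every world is R-related to itself.
So F validates K, K4, K45, KD45, S5. The strongest is S5.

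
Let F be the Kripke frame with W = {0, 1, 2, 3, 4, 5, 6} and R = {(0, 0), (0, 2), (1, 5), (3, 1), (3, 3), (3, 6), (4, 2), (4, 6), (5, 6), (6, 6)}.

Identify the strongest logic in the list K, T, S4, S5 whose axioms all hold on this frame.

K

Reflexive (axiom T): no — 1 is not related to itself.
Transitive (axiom 4): no — 1 R 5 and 5 R 6, but not 1 R 6.
Euclidean (axiom 5): no — 3 R 1 and 3 R 6, but not 1 R 6.
So F validates K; T would additionally require R to be reflexive. The strongest is K.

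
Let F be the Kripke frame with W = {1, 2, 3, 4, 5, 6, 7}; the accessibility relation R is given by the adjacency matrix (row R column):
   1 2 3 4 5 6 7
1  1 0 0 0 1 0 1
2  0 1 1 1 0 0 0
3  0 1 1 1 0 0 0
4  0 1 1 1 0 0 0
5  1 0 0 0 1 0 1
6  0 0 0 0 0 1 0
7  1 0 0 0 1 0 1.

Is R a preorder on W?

Yes

Reflexive: yes — every world is R-related to itself.
Transitive: yes — every two-step R-path is closed by a direct edge.
So R is a preorder.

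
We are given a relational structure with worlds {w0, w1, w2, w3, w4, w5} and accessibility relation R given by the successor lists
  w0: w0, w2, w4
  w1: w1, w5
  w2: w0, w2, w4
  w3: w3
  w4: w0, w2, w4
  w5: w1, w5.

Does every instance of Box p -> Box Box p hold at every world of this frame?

Yes

Axiom 4 corresponds to the accessibility relation being transitive.
Transitive: yes — every two-step R-path is closed by a direct edge.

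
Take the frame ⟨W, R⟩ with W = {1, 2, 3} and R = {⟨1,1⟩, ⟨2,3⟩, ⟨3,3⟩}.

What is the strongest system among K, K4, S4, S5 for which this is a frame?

K4

Transitive (axiom 4): yes — every two-step R-path is closed by a direct edge.
Reflexive (axiom T): no — 2 is not related to itself.
Euclidean (axiom 5): yes — any two successors of a common world are R-related.
So F validates K, K4; S4 would additionally require R to be reflexive. The strongest is K4.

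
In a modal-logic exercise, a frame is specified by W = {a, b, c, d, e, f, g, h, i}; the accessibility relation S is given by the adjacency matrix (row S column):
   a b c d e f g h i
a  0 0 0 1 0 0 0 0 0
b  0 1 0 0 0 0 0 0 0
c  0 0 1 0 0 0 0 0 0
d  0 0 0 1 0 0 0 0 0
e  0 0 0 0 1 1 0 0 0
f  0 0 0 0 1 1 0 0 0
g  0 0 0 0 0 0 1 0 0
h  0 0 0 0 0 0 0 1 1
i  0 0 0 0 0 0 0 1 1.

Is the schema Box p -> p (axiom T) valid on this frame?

Axiom T corresponds to the accessibility relation being reflexive.
Reflexive: no — a is not related to itself.

No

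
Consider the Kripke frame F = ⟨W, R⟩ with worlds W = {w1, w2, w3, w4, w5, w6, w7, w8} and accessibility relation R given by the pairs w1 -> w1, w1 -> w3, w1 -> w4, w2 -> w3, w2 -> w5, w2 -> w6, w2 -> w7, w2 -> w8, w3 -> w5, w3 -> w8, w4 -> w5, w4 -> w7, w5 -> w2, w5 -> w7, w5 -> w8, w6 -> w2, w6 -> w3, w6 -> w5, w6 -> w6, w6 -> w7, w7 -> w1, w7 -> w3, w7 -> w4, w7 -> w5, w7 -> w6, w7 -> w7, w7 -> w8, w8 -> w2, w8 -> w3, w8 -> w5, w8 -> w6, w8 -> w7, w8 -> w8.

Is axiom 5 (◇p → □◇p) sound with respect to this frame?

By correspondence theory, 5 is valid on a frame iff R is Euclidean.
Euclidean: no — w1 R w3 and w1 R w4, but not w3 R w4.

No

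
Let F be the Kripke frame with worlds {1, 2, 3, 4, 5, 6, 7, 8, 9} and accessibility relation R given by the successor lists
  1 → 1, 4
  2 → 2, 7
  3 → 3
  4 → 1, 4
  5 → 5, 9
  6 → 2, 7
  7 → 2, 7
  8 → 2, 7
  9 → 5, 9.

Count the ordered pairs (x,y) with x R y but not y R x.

4

Enumerating: (6,2), (6,7), (8,2), (8,7).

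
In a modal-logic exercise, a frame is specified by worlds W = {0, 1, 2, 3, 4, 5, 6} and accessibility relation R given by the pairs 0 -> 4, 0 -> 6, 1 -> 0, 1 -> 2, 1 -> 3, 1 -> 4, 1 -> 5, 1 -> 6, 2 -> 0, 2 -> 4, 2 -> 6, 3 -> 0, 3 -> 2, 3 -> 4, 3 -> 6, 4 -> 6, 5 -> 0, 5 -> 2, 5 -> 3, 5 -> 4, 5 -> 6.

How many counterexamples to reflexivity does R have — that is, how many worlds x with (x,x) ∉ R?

Enumerating: 0, 1, 2, 3, 4, 5, 6.

7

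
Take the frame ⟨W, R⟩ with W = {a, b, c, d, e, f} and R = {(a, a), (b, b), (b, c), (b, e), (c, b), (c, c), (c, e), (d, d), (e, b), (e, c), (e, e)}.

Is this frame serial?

Serial: no — f has no R-successor.

No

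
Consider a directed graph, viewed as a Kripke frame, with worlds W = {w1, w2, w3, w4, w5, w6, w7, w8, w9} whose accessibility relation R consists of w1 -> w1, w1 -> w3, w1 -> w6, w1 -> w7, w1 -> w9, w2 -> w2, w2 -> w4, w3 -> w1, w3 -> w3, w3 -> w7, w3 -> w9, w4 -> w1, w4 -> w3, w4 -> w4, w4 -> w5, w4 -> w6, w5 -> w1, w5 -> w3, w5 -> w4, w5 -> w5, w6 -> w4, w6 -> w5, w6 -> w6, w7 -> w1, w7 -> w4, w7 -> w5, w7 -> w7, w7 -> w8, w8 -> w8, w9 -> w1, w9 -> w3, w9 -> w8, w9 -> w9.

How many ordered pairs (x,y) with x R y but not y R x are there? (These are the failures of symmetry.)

Enumerating: (w1,w6), (w2,w4), (w3,w7), (w4,w1), (w4,w3), (w5,w1), (w5,w3), (w6,w5), (w7,w4), (w7,w5), (w7,w8), (w9,w8).

12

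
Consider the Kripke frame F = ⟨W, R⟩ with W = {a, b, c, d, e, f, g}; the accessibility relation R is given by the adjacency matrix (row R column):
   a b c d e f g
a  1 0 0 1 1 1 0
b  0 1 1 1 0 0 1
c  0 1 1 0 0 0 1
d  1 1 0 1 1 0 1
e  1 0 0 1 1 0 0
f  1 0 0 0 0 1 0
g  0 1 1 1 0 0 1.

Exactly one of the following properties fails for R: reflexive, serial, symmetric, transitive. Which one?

Reflexive: yes — every world is R-related to itself.
Serial: yes — every world has a successor (e.g. a R a).
Symmetric: yes — every pair in R has its reverse in R.
Transitive: no — a R d and d R b, but not a R b.
Only transitive fails.

transitive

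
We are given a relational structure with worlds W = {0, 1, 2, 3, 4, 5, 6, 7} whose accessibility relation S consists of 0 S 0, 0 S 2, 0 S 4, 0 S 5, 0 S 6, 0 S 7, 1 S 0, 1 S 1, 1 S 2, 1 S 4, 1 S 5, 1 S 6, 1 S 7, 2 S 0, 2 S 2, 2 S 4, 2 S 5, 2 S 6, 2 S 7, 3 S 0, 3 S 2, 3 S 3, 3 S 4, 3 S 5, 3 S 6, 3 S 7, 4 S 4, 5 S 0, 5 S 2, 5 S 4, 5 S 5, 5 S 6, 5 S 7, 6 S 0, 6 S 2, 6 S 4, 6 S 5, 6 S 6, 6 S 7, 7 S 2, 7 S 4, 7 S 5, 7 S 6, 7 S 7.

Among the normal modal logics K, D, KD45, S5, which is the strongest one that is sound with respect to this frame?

Serial (axiom D): yes — every world has a successor (e.g. 0 S 0).
Euclidean (axiom 5): no — 0 S 4 and 0 S 2, but not 4 S 2.
Transitive (axiom 4): no — 7 S 2 and 2 S 0, but not 7 S 0.
Reflexive (axiom T): yes — every world is S-related to itself.
So F validates K, D; KD45 would additionally require S to be Euclidean and transitive. The strongest is D.

D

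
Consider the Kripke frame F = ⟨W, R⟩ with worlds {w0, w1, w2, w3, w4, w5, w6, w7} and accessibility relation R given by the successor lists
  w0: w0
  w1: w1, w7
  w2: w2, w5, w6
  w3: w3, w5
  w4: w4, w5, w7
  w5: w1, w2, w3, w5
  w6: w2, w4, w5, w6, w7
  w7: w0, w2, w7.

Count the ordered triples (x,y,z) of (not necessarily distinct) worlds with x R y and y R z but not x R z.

20

Enumerating: (w1,w7,w0), (w1,w7,w2), (w2,w5,w1), (w2,w5,w3), (w2,w6,w4), (w2,w6,w7), (w3,w5,w1), (w3,w5,w2), (w4,w5,w1), (w4,w5,w2), (w4,w5,w3), (w4,w7,w0), … and 8 more.
Total: 20.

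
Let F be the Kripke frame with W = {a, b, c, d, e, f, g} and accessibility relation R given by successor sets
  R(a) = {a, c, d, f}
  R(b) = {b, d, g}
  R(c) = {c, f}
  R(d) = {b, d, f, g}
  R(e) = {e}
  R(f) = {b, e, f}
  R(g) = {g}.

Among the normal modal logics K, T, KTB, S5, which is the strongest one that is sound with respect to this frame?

T

Reflexive (axiom T): yes — every world is R-related to itself.
Symmetric (axiom B): no — a R c but not c R a.
Euclidean (axiom 5): no — a R c and a R d, but not c R d.
So F validates K, T; KTB would additionally require R to be symmetric. The strongest is T.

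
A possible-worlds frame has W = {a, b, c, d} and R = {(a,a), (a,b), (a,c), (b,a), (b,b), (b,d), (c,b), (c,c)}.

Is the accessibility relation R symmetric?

Symmetric: no — a R c but not c R a.

No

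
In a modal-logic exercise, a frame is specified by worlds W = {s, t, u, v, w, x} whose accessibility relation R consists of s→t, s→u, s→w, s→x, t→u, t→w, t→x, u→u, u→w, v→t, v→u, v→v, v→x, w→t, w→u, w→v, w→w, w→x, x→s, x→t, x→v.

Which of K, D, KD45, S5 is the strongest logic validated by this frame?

D

Serial (axiom D): yes — every world has a successor (e.g. s R t).
Euclidean (axiom 5): no — s R u and s R t, but not u R t.
Transitive (axiom 4): no — s R w and w R v, but not s R v.
Reflexive (axiom T): no — s is not related to itself.
So F validates K, D; KD45 would additionally require R to be Euclidean and transitive. The strongest is D.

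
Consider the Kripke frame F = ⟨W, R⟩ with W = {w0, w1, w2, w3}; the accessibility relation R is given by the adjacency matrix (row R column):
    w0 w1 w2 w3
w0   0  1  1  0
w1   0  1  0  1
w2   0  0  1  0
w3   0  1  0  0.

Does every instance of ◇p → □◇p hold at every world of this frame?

By correspondence theory, 5 is valid on a frame iff R is Euclidean.
Euclidean: no — w0 R w1 and w0 R w2, but not w1 R w2.

No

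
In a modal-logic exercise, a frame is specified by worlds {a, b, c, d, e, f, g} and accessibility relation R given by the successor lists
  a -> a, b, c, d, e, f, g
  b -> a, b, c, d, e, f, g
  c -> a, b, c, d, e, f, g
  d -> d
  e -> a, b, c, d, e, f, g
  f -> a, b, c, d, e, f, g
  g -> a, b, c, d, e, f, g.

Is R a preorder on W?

Yes

Reflexive: yes — every world is R-related to itself.
Transitive: yes — every two-step R-path is closed by a direct edge.
So R is a preorder.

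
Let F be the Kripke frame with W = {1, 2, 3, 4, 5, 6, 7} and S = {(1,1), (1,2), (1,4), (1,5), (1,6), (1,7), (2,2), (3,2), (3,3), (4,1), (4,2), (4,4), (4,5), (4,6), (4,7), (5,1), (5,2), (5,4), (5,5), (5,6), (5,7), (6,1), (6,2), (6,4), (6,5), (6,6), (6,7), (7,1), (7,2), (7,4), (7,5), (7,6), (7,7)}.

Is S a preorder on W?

Yes

Reflexive: yes — every world is S-related to itself.
Transitive: yes — every two-step S-path is closed by a direct edge.
So S is a preorder.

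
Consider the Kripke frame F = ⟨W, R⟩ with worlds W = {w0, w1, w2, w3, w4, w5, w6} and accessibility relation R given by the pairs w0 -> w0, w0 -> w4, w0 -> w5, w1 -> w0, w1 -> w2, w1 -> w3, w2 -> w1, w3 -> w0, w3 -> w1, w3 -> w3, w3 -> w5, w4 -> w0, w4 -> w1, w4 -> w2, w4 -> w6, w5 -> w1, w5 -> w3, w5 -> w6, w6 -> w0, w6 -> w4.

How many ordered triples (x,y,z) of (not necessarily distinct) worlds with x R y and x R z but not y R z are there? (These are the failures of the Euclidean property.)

Enumerating: (w0,w4,w4), (w0,w4,w5), (w0,w5,w0), (w0,w5,w4), (w0,w5,w5), (w1,w0,w2), (w1,w0,w3), (w1,w2,w0), (w1,w2,w2), (w1,w2,w3), (w1,w3,w2), (w2,w1,w1), … and 24 more.
Total: 36.

36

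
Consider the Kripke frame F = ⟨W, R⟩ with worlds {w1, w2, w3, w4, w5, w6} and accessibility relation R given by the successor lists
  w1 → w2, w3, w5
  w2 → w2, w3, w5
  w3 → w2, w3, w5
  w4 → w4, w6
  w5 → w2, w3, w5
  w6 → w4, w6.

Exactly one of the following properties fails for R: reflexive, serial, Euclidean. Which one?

Reflexive: no — w1 is not related to itself.
Serial: yes — every world has a successor (e.g. w1 R w2).
Euclidean: yes — any two successors of a common world are R-related.
Only reflexive fails.

reflexive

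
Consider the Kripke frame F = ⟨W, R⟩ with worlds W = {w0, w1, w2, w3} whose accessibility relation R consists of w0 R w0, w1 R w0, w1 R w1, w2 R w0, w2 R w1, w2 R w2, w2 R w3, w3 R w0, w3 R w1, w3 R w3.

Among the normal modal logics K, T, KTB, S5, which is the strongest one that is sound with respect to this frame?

T

Reflexive (axiom T): yes — every world is R-related to itself.
Symmetric (axiom B): no — w1 R w0 but not w0 R w1.
Euclidean (axiom 5): no — w2 R w0 and w2 R w1, but not w0 R w1.
So F validates K, T; KTB would additionally require R to be symmetric. The strongest is T.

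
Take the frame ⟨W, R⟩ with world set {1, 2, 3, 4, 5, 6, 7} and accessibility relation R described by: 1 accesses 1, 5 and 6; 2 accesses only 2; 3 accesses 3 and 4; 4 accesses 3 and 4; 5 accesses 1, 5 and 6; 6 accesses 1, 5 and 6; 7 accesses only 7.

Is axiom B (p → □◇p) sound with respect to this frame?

Axiom B corresponds to the accessibility relation being symmetric.
Symmetric: yes — every pair in R has its reverse in R.

Yes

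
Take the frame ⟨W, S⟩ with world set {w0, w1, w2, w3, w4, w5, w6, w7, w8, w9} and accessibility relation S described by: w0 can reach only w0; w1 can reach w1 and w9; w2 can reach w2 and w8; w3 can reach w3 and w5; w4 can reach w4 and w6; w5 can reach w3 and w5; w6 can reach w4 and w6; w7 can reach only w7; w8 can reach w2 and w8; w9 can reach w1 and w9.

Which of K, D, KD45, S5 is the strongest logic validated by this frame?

S5

Serial (axiom D): yes — every world has a successor (e.g. w0 S w0).
Euclidean (axiom 5): yes — any two successors of a common world are S-related.
Transitive (axiom 4): yes — every two-step S-path is closed by a direct edge.
Reflexive (axiom T): yes — every world is S-related to itself.
So F validates K, D, KD45, S5. The strongest is S5.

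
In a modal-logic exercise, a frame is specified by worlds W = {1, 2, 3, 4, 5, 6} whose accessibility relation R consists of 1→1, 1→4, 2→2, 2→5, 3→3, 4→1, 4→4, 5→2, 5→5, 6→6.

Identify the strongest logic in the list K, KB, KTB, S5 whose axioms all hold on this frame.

S5

Symmetric (axiom B): yes — every pair in R has its reverse in R.
Reflexive (axiom T): yes — every world is R-related to itself.
Euclidean (axiom 5): yes — any two successors of a common world are R-related.
So F validates K, KB, KTB, S5. The strongest is S5.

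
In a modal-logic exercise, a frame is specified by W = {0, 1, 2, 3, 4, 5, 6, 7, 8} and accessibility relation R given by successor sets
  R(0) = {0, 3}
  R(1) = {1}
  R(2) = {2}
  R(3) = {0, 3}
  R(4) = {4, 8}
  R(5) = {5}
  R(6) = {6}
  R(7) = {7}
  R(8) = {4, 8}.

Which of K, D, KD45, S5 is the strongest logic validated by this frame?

Serial (axiom D): yes — every world has a successor (e.g. 0 R 0).
Euclidean (axiom 5): yes — any two successors of a common world are R-related.
Transitive (axiom 4): yes — every two-step R-path is closed by a direct edge.
Reflexive (axiom T): yes — every world is R-related to itself.
So F validates K, D, KD45, S5. The strongest is S5.

S5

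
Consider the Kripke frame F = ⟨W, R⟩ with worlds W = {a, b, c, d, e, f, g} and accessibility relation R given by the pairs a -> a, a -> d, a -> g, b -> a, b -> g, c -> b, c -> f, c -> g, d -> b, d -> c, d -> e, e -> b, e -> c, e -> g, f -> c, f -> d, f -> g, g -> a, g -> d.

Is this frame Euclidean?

Euclidean: no — a R d and a R g, but not d R g.

No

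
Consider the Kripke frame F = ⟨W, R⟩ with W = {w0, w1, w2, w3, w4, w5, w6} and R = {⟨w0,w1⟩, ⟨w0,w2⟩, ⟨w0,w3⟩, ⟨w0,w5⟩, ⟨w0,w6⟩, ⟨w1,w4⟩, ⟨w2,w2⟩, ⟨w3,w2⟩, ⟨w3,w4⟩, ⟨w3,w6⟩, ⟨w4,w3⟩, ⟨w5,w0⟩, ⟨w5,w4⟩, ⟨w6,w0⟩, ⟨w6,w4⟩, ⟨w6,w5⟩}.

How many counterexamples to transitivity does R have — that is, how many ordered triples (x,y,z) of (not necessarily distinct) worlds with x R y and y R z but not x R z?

24

Enumerating: (w0,w1,w4), (w0,w3,w4), (w0,w5,w0), (w0,w5,w4), (w0,w6,w0), (w0,w6,w4), (w1,w4,w3), (w3,w4,w3), (w3,w6,w0), (w3,w6,w5), (w4,w3,w2), (w4,w3,w4), … and 12 more.
Total: 24.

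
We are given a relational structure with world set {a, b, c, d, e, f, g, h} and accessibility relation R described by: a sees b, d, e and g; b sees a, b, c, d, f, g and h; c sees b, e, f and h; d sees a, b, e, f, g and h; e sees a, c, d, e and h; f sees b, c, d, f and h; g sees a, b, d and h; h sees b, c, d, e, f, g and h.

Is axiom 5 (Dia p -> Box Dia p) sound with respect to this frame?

No

Axiom 5 corresponds to the accessibility relation being Euclidean.
Euclidean: no — a R b and a R e, but not b R e.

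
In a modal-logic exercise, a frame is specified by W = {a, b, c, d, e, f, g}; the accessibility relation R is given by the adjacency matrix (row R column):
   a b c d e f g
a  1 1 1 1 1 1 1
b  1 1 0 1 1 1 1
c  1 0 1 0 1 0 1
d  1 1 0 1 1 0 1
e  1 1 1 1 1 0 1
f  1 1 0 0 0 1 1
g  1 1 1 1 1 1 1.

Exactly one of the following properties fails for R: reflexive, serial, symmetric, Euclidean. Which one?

Reflexive: yes — every world is R-related to itself.
Serial: yes — every world has a successor (e.g. a R a).
Symmetric: yes — every pair in R has its reverse in R.
Euclidean: no — a R b and a R c, but not b R c.
Only Euclidean fails.

Euclidean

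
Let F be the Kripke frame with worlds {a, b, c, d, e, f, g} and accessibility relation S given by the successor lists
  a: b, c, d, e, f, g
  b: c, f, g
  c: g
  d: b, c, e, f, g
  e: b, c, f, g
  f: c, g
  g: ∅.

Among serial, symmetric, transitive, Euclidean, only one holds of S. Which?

Serial: no — g has no S-successor.
Symmetric: no — a S b but not b S a.
Transitive: yes — every two-step S-path is closed by a direct edge.
Euclidean: no — a S b and a S d, but not b S d.
Only transitive holds.

transitive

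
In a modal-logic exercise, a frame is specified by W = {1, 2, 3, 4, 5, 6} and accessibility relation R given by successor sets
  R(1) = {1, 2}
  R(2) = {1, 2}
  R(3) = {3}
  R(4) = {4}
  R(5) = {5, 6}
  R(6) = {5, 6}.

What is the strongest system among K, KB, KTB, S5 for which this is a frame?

Symmetric (axiom B): yes — every pair in R has its reverse in R.
Reflexive (axiom T): yes — every world is R-related to itself.
Euclidean (axiom 5): yes — any two successors of a common world are R-related.
So F validates K, KB, KTB, S5. The strongest is S5.

S5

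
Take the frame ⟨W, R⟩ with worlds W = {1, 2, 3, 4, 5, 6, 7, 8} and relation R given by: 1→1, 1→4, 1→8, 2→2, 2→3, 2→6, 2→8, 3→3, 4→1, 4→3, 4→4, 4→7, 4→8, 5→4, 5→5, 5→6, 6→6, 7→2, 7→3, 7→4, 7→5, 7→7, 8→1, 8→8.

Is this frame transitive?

Transitive: no — 1 R 4 and 4 R 3, but not 1 R 3.

No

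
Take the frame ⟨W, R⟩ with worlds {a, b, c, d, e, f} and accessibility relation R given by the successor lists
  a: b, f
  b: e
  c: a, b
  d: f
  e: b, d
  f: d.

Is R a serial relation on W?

Yes

Serial: yes — every world has a successor (e.g. a R b).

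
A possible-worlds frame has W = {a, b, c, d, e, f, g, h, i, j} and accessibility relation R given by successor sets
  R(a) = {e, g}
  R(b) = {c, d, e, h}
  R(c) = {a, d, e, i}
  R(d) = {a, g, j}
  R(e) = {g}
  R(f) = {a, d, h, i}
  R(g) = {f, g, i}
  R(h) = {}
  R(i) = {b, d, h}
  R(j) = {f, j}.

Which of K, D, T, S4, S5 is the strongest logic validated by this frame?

Serial (axiom D): no — h has no R-successor.
Reflexive (axiom T): no — a is not related to itself.
Transitive (axiom 4): no — a R g and g R f, but not a R f.
Euclidean (axiom 5): no — a R g and a R e, but not g R e.
So F validates K; D would additionally require R to be serial. The strongest is K.

K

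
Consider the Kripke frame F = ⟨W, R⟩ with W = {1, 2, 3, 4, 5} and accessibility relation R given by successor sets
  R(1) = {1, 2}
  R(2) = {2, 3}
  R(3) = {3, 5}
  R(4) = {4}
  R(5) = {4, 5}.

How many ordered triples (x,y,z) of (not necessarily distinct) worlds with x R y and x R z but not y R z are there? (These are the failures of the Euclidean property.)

4

Enumerating: (1,2,1), (2,3,2), (3,5,3), (5,4,5).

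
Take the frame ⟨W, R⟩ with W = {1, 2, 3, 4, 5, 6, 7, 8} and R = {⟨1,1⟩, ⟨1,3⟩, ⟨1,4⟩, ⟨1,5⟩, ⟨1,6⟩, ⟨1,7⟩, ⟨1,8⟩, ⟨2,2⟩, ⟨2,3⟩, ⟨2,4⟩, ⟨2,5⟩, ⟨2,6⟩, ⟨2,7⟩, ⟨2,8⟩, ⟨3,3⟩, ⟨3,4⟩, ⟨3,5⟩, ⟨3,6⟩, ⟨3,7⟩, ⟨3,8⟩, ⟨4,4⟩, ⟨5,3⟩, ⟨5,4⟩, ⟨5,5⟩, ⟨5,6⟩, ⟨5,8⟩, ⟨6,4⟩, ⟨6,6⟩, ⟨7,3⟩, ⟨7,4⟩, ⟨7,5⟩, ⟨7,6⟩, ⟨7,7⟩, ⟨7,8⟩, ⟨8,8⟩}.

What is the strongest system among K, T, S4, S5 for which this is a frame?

T

Reflexive (axiom T): yes — every world is R-related to itself.
Transitive (axiom 4): no — 5 R 3 and 3 R 7, but not 5 R 7.
Euclidean (axiom 5): no — 1 R 4 and 1 R 3, but not 4 R 3.
So F validates K, T; S4 would additionally require R to be transitive. The strongest is T.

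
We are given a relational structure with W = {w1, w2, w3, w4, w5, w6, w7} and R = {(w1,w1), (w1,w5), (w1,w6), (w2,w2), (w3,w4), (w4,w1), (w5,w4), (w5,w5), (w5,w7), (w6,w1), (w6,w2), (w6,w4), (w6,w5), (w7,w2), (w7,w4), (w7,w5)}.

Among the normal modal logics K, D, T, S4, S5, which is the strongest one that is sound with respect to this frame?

D

Serial (axiom D): yes — every world has a successor (e.g. w1 R w1).
Reflexive (axiom T): no — w3 is not related to itself.
Transitive (axiom 4): no — w1 R w5 and w5 R w4, but not w1 R w4.
Euclidean (axiom 5): no — w1 R w5 and w1 R w6, but not w5 R w6.
So F validates K, D; T would additionally require R to be reflexive. The strongest is D.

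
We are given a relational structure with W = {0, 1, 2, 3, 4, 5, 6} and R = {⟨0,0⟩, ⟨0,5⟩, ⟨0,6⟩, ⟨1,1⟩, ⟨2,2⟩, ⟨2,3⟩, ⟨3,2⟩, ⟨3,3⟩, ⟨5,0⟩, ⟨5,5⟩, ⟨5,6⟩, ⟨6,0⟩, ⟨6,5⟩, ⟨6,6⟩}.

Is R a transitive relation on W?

Transitive: yes — every two-step R-path is closed by a direct edge.

Yes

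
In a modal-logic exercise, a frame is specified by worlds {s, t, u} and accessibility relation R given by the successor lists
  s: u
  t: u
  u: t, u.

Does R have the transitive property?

No

Transitive: no — s R u and u R t, but not s R t.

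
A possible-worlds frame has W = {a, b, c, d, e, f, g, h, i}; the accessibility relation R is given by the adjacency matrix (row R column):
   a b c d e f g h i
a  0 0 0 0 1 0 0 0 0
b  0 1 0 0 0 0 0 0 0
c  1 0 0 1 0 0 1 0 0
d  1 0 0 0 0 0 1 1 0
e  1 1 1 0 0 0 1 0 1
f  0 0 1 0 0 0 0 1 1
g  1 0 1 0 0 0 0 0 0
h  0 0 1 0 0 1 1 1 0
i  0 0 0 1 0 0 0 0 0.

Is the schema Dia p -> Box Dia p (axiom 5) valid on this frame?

Axiom 5 corresponds to the accessibility relation being Euclidean.
Euclidean: no — c R a and c R d, but not a R d.

No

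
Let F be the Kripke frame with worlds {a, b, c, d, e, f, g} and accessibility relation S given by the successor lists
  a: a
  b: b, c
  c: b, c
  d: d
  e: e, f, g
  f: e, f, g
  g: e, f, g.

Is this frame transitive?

Yes

Transitive: yes — every two-step S-path is closed by a direct edge.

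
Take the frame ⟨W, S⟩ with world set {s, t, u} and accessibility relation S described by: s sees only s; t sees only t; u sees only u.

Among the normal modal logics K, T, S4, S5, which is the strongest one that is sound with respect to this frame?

Reflexive (axiom T): yes — every world is S-related to itself.
Transitive (axiom 4): yes — every two-step S-path is closed by a direct edge.
Euclidean (axiom 5): yes — any two successors of a common world are S-related.
So F validates K, T, S4, S5. The strongest is S5.

S5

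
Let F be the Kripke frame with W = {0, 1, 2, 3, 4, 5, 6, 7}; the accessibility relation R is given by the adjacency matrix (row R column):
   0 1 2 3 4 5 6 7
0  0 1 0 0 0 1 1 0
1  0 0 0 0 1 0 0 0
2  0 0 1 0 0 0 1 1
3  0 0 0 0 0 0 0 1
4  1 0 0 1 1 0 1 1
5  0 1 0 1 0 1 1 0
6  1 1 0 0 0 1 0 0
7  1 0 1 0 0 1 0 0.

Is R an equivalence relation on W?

Reflexive: no — 0 is not related to itself.
Symmetric: no — 0 R 1 but not 1 R 0.
Transitive: no — 0 R 1 and 1 R 4, but not 0 R 4.
So R is not an equivalence relation.

No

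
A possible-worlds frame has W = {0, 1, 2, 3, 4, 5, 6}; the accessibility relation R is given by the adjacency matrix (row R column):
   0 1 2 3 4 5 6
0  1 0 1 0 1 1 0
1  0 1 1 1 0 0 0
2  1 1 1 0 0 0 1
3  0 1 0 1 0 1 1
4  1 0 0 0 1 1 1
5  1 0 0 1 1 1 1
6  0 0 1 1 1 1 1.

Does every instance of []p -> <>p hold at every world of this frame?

Yes

Axiom D corresponds to the accessibility relation being serial.
Serial: yes — every world has a successor (e.g. 0 R 0).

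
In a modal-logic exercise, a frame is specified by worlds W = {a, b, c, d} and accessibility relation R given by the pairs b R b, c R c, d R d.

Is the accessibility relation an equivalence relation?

No

Reflexive: no — a is not related to itself.
Symmetric: yes — every pair in R has its reverse in R.
Transitive: yes — every two-step R-path is closed by a direct edge.
So R is not an equivalence relation.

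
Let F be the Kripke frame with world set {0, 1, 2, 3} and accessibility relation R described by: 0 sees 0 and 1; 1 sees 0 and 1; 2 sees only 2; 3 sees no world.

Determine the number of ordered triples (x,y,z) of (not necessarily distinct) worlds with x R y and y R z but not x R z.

R is transitive; there are no such tuples.

0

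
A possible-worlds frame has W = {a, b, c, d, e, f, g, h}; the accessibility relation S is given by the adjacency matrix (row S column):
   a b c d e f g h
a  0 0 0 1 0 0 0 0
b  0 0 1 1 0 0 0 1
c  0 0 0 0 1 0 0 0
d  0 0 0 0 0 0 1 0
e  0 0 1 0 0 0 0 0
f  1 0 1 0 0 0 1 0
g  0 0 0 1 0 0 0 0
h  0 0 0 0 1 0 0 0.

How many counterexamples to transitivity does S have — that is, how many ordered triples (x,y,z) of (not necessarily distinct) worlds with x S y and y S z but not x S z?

Enumerating: (a,d,g), (b,c,e), (b,d,g), (b,h,e), (c,e,c), (d,g,d), (e,c,e), (f,a,d), (f,c,e), (f,g,d), (g,d,g), (h,e,c).

12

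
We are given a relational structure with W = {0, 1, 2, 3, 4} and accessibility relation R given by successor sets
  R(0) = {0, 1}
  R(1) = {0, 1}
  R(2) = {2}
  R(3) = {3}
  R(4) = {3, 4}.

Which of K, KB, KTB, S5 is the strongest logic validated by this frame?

K

Symmetric (axiom B): no — 4 R 3 but not 3 R 4.
Reflexive (axiom T): yes — every world is R-related to itself.
Euclidean (axiom 5): no — 4 R 3 and 4 R 4, but not 3 R 4.
So F validates K; KB would additionally require R to be symmetric. The strongest is K.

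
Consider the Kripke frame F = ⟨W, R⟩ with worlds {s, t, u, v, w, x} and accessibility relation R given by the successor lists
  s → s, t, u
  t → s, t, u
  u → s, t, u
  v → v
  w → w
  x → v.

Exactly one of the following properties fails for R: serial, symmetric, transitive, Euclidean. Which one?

symmetric

Serial: yes — every world has a successor (e.g. s R s).
Symmetric: no — x R v but not v R x.
Transitive: yes — every two-step R-path is closed by a direct edge.
Euclidean: yes — any two successors of a common world are R-related.
Only symmetric fails.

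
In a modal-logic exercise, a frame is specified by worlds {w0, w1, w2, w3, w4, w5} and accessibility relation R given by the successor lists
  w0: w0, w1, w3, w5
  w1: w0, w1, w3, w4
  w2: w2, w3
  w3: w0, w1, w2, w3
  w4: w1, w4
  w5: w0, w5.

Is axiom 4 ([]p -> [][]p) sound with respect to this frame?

No

Axiom 4 corresponds to the accessibility relation being transitive.
Transitive: no — w0 R w1 and w1 R w4, but not w0 R w4.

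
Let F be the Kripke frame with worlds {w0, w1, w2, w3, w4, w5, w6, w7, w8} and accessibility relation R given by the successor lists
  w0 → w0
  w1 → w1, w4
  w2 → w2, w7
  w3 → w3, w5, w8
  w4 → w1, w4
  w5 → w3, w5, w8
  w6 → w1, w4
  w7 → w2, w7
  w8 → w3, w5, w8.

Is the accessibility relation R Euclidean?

Euclidean: yes — any two successors of a common world are R-related.

Yes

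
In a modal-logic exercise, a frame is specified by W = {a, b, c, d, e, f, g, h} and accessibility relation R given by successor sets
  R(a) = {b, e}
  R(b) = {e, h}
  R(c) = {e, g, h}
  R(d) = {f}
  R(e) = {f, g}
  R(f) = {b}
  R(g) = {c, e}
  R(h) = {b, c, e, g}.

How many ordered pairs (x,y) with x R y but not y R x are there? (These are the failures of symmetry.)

9

Enumerating: (a,b), (a,e), (b,e), (c,e), (d,f), (e,f), (f,b), (h,e), (h,g).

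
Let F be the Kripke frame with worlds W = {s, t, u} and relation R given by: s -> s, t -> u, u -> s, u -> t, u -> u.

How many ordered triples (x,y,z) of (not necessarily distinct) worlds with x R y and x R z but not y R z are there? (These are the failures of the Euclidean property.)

Enumerating: (u,s,t), (u,s,u), (u,t,s), (u,t,t).

4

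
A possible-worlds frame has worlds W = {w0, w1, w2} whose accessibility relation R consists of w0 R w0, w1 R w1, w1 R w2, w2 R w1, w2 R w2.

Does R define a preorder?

Yes

Reflexive: yes — every world is R-related to itself.
Transitive: yes — every two-step R-path is closed by a direct edge.
So R is a preorder.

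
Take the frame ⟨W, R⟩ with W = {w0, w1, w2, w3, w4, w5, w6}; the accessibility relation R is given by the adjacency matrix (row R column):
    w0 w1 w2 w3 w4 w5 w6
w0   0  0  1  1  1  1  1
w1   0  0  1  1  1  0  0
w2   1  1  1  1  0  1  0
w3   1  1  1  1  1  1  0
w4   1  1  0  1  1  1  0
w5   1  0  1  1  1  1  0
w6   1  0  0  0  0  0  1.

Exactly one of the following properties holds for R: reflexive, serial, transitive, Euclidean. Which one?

Reflexive: no — w0 is not related to itself.
Serial: yes — every world has a successor (e.g. w0 R w2).
Transitive: no — w0 R w2 and w2 R w1, but not w0 R w1.
Euclidean: no — w0 R w2 and w0 R w4, but not w2 R w4.
Only serial holds.

serial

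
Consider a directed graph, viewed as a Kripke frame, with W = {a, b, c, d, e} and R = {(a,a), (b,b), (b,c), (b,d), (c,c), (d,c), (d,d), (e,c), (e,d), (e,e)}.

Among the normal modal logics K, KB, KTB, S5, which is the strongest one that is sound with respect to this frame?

Symmetric (axiom B): no — b R c but not c R b.
Reflexive (axiom T): yes — every world is R-related to itself.
Euclidean (axiom 5): no — b R c and b R d, but not c R d.
So F validates K; KB would additionally require R to be symmetric. The strongest is K.

K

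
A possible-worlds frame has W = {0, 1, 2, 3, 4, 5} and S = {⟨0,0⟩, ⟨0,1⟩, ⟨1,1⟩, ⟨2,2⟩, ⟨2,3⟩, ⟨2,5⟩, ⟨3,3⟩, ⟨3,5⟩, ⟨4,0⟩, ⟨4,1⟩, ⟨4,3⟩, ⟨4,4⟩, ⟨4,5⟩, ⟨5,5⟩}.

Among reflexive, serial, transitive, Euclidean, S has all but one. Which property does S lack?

Euclidean

Reflexive: yes — every world is S-related to itself.
Serial: yes — every world has a successor (e.g. 0 S 0).
Transitive: yes — every two-step S-path is closed by a direct edge.
Euclidean: no — 2 S 5 and 2 S 3, but not 5 S 3.
Only Euclidean fails.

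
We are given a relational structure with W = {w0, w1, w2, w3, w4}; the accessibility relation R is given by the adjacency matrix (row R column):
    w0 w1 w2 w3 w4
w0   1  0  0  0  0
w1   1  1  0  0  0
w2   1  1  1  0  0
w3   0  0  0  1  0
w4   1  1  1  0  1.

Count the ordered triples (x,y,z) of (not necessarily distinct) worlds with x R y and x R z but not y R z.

10

Enumerating: (w1,w0,w1), (w2,w0,w1), (w2,w0,w2), (w2,w1,w2), (w4,w0,w1), (w4,w0,w2), (w4,w0,w4), (w4,w1,w2), (w4,w1,w4), (w4,w2,w4).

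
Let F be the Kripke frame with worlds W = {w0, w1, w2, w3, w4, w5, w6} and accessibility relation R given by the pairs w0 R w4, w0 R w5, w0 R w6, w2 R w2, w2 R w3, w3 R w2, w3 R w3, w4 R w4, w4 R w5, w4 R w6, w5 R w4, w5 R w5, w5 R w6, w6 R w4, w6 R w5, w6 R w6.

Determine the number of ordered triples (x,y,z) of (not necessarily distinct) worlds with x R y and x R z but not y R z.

0

R is Euclidean; there are no such tuples.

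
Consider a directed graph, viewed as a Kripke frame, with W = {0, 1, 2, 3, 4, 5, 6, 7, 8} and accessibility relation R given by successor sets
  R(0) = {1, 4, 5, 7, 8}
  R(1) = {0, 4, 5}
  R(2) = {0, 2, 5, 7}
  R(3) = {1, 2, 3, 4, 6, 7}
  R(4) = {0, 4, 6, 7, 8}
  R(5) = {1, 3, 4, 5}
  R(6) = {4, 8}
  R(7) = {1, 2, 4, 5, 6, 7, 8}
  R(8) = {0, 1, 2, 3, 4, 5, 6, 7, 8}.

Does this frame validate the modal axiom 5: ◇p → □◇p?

By correspondence theory, 5 is valid on a frame iff R is Euclidean.
Euclidean: no — 0 R 1 and 0 R 7, but not 1 R 7.

No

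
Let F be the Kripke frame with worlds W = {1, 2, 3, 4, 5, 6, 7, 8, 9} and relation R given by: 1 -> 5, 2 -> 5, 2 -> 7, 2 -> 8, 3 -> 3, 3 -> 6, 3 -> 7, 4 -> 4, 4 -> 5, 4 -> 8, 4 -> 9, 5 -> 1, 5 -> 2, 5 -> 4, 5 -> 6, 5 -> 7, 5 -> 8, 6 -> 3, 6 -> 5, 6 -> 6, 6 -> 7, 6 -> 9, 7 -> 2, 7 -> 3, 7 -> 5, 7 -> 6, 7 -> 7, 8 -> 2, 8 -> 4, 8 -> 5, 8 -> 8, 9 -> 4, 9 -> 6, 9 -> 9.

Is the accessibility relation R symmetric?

Yes

Symmetric: yes — every pair in R has its reverse in R.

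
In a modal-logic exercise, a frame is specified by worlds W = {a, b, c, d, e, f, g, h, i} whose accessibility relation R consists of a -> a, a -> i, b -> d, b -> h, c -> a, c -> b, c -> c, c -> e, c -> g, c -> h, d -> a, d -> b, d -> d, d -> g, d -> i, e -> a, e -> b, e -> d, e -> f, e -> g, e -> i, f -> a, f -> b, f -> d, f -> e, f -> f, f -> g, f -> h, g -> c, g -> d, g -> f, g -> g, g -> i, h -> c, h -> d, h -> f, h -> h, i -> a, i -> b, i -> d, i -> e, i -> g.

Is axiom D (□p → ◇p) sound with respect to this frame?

The schema D characterises exactly the serial frames.
Serial: yes — every world has a successor (e.g. a R a).

Yes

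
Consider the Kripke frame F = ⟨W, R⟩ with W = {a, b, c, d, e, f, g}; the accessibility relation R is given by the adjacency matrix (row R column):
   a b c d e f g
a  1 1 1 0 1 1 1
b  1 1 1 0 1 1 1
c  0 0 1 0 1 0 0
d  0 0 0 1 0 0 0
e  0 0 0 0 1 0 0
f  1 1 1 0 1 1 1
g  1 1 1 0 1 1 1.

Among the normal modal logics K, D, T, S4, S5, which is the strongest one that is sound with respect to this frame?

Serial (axiom D): yes — every world has a successor (e.g. a R a).
Reflexive (axiom T): yes — every world is R-related to itself.
Transitive (axiom 4): yes — every two-step R-path is closed by a direct edge.
Euclidean (axiom 5): no — a R c and a R b, but not c R b.
So F validates K, D, T, S4; S5 would additionally require R to be Euclidean. The strongest is S4.

S4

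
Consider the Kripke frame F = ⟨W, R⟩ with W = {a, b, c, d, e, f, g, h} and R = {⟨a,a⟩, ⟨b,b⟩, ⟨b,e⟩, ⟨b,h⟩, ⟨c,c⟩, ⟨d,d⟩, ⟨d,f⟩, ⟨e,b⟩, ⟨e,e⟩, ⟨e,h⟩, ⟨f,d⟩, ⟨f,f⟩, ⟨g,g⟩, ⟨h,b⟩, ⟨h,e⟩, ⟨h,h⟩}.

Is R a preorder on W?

Reflexive: yes — every world is R-related to itself.
Transitive: yes — every two-step R-path is closed by a direct edge.
So R is a preorder.

Yes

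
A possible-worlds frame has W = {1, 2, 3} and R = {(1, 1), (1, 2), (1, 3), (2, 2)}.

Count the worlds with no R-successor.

1

Enumerating: 3.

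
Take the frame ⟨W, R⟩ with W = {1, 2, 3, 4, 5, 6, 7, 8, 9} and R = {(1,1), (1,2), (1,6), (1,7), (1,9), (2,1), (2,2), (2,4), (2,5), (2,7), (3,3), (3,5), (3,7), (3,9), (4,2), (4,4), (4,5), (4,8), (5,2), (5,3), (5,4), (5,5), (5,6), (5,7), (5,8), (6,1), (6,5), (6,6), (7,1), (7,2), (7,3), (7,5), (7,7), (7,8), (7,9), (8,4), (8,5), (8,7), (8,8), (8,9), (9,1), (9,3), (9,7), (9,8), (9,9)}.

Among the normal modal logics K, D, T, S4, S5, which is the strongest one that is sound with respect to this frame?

T

Serial (axiom D): yes — every world has a successor (e.g. 1 R 1).
Reflexive (axiom T): yes — every world is R-related to itself.
Transitive (axiom 4): no — 1 R 2 and 2 R 4, but not 1 R 4.
Euclidean (axiom 5): no — 1 R 2 and 1 R 6, but not 2 R 6.
So F validates K, D, T; S4 would additionally require R to be transitive. The strongest is T.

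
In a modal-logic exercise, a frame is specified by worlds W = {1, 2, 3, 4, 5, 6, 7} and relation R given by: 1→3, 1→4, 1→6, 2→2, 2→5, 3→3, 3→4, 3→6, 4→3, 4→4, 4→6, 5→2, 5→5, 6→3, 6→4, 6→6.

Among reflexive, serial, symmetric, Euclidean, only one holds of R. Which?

Reflexive: no — 1 is not related to itself.
Serial: no — 7 has no R-successor.
Symmetric: no — 1 R 3 but not 3 R 1.
Euclidean: yes — any two successors of a common world are R-related.
Only Euclidean holds.

Euclidean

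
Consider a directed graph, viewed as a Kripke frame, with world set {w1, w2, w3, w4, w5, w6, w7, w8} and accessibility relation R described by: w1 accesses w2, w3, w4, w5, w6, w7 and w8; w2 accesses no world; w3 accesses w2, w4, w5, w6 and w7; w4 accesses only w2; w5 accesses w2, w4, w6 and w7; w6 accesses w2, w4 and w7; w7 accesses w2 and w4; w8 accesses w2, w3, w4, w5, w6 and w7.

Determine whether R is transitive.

Transitive: yes — every two-step R-path is closed by a direct edge.

Yes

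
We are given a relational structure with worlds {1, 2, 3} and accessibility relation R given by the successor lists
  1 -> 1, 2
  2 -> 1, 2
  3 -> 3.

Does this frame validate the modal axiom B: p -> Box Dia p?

Axiom B corresponds to the accessibility relation being symmetric.
Symmetric: yes — every pair in R has its reverse in R.

Yes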